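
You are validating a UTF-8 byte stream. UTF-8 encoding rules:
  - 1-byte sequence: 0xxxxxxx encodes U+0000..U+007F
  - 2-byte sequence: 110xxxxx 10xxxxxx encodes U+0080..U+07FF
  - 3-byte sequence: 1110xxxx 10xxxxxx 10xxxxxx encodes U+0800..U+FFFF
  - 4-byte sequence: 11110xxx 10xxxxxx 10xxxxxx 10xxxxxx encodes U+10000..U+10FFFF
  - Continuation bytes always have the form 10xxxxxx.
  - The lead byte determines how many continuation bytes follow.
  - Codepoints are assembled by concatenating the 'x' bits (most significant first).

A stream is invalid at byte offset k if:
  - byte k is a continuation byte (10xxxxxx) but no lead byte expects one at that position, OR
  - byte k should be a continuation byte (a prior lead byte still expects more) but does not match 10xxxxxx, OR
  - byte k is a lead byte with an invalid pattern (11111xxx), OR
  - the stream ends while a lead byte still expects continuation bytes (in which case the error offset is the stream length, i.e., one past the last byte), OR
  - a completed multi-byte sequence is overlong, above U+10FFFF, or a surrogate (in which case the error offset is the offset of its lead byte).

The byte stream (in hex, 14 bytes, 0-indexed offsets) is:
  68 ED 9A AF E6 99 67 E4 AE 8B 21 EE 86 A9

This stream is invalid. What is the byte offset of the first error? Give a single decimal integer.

Answer: 6

Derivation:
Byte[0]=68: 1-byte ASCII. cp=U+0068
Byte[1]=ED: 3-byte lead, need 2 cont bytes. acc=0xD
Byte[2]=9A: continuation. acc=(acc<<6)|0x1A=0x35A
Byte[3]=AF: continuation. acc=(acc<<6)|0x2F=0xD6AF
Completed: cp=U+D6AF (starts at byte 1)
Byte[4]=E6: 3-byte lead, need 2 cont bytes. acc=0x6
Byte[5]=99: continuation. acc=(acc<<6)|0x19=0x199
Byte[6]=67: expected 10xxxxxx continuation. INVALID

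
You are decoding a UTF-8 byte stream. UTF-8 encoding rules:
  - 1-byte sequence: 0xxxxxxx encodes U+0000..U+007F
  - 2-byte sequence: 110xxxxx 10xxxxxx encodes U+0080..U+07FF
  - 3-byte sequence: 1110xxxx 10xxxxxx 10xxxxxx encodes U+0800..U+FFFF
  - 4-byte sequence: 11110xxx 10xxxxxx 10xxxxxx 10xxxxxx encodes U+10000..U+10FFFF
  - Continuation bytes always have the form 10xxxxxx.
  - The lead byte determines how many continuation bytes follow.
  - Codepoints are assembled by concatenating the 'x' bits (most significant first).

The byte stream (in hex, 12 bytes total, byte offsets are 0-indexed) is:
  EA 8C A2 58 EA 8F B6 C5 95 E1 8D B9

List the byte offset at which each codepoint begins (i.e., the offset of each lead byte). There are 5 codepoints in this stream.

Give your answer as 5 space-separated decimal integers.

Byte[0]=EA: 3-byte lead, need 2 cont bytes. acc=0xA
Byte[1]=8C: continuation. acc=(acc<<6)|0x0C=0x28C
Byte[2]=A2: continuation. acc=(acc<<6)|0x22=0xA322
Completed: cp=U+A322 (starts at byte 0)
Byte[3]=58: 1-byte ASCII. cp=U+0058
Byte[4]=EA: 3-byte lead, need 2 cont bytes. acc=0xA
Byte[5]=8F: continuation. acc=(acc<<6)|0x0F=0x28F
Byte[6]=B6: continuation. acc=(acc<<6)|0x36=0xA3F6
Completed: cp=U+A3F6 (starts at byte 4)
Byte[7]=C5: 2-byte lead, need 1 cont bytes. acc=0x5
Byte[8]=95: continuation. acc=(acc<<6)|0x15=0x155
Completed: cp=U+0155 (starts at byte 7)
Byte[9]=E1: 3-byte lead, need 2 cont bytes. acc=0x1
Byte[10]=8D: continuation. acc=(acc<<6)|0x0D=0x4D
Byte[11]=B9: continuation. acc=(acc<<6)|0x39=0x1379
Completed: cp=U+1379 (starts at byte 9)

Answer: 0 3 4 7 9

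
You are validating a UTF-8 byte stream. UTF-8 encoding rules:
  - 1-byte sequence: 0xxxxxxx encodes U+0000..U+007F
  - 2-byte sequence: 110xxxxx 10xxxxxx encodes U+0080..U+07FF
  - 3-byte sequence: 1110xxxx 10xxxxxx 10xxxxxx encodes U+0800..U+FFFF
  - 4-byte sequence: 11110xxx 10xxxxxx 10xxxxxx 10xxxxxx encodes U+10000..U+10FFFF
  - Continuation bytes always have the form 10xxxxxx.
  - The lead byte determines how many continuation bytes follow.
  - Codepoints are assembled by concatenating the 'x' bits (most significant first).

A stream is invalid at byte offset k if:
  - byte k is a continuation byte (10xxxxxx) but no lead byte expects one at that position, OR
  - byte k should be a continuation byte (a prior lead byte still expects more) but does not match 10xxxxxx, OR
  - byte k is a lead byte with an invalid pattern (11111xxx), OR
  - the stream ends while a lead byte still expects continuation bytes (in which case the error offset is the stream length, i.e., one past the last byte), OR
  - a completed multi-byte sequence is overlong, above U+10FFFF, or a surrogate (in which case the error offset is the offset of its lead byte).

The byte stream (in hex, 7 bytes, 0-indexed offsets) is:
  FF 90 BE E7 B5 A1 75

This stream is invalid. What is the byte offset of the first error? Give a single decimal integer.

Byte[0]=FF: INVALID lead byte (not 0xxx/110x/1110/11110)

Answer: 0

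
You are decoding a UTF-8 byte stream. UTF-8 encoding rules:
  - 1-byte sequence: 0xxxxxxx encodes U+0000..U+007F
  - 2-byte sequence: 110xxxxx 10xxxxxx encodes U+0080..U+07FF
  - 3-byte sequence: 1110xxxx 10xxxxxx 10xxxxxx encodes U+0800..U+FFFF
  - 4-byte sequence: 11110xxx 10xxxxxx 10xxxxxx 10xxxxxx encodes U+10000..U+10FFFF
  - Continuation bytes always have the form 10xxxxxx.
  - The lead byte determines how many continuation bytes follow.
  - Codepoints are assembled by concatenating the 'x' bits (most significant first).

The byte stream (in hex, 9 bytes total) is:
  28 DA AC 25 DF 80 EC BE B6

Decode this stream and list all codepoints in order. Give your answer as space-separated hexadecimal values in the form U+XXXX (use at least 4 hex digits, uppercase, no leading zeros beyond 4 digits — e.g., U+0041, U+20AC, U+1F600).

Answer: U+0028 U+06AC U+0025 U+07C0 U+CFB6

Derivation:
Byte[0]=28: 1-byte ASCII. cp=U+0028
Byte[1]=DA: 2-byte lead, need 1 cont bytes. acc=0x1A
Byte[2]=AC: continuation. acc=(acc<<6)|0x2C=0x6AC
Completed: cp=U+06AC (starts at byte 1)
Byte[3]=25: 1-byte ASCII. cp=U+0025
Byte[4]=DF: 2-byte lead, need 1 cont bytes. acc=0x1F
Byte[5]=80: continuation. acc=(acc<<6)|0x00=0x7C0
Completed: cp=U+07C0 (starts at byte 4)
Byte[6]=EC: 3-byte lead, need 2 cont bytes. acc=0xC
Byte[7]=BE: continuation. acc=(acc<<6)|0x3E=0x33E
Byte[8]=B6: continuation. acc=(acc<<6)|0x36=0xCFB6
Completed: cp=U+CFB6 (starts at byte 6)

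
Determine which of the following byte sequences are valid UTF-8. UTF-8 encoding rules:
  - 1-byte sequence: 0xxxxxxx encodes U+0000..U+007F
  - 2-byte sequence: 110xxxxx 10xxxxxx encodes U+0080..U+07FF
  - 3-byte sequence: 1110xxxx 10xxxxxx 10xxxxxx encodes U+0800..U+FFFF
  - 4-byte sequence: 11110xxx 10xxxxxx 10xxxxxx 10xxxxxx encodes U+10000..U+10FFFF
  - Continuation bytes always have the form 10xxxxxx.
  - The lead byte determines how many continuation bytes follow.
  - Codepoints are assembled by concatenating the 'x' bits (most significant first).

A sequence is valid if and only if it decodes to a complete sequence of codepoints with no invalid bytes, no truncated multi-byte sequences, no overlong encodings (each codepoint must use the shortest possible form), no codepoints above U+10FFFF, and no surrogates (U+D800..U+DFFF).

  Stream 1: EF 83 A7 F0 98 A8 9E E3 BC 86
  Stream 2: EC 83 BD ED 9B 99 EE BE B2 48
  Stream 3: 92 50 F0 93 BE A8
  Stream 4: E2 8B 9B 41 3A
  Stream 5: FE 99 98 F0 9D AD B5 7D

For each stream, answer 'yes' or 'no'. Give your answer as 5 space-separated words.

Stream 1: decodes cleanly. VALID
Stream 2: decodes cleanly. VALID
Stream 3: error at byte offset 0. INVALID
Stream 4: decodes cleanly. VALID
Stream 5: error at byte offset 0. INVALID

Answer: yes yes no yes no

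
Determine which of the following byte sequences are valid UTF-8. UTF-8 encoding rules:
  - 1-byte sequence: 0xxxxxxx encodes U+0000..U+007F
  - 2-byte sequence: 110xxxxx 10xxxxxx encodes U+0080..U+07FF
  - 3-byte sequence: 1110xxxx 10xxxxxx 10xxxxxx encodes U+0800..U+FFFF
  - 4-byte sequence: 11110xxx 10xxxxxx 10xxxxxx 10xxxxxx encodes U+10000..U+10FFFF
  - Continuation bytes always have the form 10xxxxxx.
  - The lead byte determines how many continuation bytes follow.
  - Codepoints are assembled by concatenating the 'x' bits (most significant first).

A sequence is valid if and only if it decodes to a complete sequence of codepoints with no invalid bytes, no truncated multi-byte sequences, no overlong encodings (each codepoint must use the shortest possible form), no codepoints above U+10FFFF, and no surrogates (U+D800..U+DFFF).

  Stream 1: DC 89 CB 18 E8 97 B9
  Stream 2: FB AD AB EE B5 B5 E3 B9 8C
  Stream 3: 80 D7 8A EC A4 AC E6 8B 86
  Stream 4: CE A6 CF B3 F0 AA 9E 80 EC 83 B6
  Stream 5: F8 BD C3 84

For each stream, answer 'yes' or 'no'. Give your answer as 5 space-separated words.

Stream 1: error at byte offset 3. INVALID
Stream 2: error at byte offset 0. INVALID
Stream 3: error at byte offset 0. INVALID
Stream 4: decodes cleanly. VALID
Stream 5: error at byte offset 0. INVALID

Answer: no no no yes no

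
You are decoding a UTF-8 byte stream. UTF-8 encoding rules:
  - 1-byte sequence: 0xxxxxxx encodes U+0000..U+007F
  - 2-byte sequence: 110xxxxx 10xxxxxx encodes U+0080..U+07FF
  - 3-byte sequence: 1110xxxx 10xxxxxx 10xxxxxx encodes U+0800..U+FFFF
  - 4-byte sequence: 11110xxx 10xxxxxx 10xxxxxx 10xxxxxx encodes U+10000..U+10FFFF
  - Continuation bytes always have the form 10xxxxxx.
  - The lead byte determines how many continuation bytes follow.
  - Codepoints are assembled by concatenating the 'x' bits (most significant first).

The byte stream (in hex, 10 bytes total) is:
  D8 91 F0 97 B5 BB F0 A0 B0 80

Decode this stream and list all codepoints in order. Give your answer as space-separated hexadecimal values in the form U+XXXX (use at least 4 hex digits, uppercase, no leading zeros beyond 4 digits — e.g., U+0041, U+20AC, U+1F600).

Byte[0]=D8: 2-byte lead, need 1 cont bytes. acc=0x18
Byte[1]=91: continuation. acc=(acc<<6)|0x11=0x611
Completed: cp=U+0611 (starts at byte 0)
Byte[2]=F0: 4-byte lead, need 3 cont bytes. acc=0x0
Byte[3]=97: continuation. acc=(acc<<6)|0x17=0x17
Byte[4]=B5: continuation. acc=(acc<<6)|0x35=0x5F5
Byte[5]=BB: continuation. acc=(acc<<6)|0x3B=0x17D7B
Completed: cp=U+17D7B (starts at byte 2)
Byte[6]=F0: 4-byte lead, need 3 cont bytes. acc=0x0
Byte[7]=A0: continuation. acc=(acc<<6)|0x20=0x20
Byte[8]=B0: continuation. acc=(acc<<6)|0x30=0x830
Byte[9]=80: continuation. acc=(acc<<6)|0x00=0x20C00
Completed: cp=U+20C00 (starts at byte 6)

Answer: U+0611 U+17D7B U+20C00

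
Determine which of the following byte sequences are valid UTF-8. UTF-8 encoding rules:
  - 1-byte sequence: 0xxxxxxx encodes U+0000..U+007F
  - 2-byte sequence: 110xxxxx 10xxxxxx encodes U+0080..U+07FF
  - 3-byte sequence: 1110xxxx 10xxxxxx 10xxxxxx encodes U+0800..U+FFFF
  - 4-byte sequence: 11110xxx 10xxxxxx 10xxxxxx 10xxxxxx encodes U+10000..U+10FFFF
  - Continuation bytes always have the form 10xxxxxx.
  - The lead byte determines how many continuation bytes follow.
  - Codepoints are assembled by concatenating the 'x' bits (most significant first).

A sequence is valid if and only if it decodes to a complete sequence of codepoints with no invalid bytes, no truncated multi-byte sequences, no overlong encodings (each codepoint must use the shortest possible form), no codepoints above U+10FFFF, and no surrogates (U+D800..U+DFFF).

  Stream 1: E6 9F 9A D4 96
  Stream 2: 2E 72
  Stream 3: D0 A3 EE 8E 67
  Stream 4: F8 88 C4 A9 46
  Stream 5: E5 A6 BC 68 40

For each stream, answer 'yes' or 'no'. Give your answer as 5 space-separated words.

Stream 1: decodes cleanly. VALID
Stream 2: decodes cleanly. VALID
Stream 3: error at byte offset 4. INVALID
Stream 4: error at byte offset 0. INVALID
Stream 5: decodes cleanly. VALID

Answer: yes yes no no yes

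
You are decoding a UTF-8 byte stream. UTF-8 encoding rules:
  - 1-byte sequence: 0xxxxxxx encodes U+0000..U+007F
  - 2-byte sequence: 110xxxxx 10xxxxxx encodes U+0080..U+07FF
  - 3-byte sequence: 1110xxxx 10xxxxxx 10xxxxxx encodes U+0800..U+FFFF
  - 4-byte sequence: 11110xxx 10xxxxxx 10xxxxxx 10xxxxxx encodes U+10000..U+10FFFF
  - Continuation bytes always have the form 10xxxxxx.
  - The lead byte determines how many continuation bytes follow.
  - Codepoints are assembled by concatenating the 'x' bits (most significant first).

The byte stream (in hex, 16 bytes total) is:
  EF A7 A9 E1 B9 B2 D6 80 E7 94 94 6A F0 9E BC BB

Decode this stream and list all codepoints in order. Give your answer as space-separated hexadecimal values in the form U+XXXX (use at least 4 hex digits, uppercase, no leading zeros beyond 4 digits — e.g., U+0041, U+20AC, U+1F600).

Answer: U+F9E9 U+1E72 U+0580 U+7514 U+006A U+1EF3B

Derivation:
Byte[0]=EF: 3-byte lead, need 2 cont bytes. acc=0xF
Byte[1]=A7: continuation. acc=(acc<<6)|0x27=0x3E7
Byte[2]=A9: continuation. acc=(acc<<6)|0x29=0xF9E9
Completed: cp=U+F9E9 (starts at byte 0)
Byte[3]=E1: 3-byte lead, need 2 cont bytes. acc=0x1
Byte[4]=B9: continuation. acc=(acc<<6)|0x39=0x79
Byte[5]=B2: continuation. acc=(acc<<6)|0x32=0x1E72
Completed: cp=U+1E72 (starts at byte 3)
Byte[6]=D6: 2-byte lead, need 1 cont bytes. acc=0x16
Byte[7]=80: continuation. acc=(acc<<6)|0x00=0x580
Completed: cp=U+0580 (starts at byte 6)
Byte[8]=E7: 3-byte lead, need 2 cont bytes. acc=0x7
Byte[9]=94: continuation. acc=(acc<<6)|0x14=0x1D4
Byte[10]=94: continuation. acc=(acc<<6)|0x14=0x7514
Completed: cp=U+7514 (starts at byte 8)
Byte[11]=6A: 1-byte ASCII. cp=U+006A
Byte[12]=F0: 4-byte lead, need 3 cont bytes. acc=0x0
Byte[13]=9E: continuation. acc=(acc<<6)|0x1E=0x1E
Byte[14]=BC: continuation. acc=(acc<<6)|0x3C=0x7BC
Byte[15]=BB: continuation. acc=(acc<<6)|0x3B=0x1EF3B
Completed: cp=U+1EF3B (starts at byte 12)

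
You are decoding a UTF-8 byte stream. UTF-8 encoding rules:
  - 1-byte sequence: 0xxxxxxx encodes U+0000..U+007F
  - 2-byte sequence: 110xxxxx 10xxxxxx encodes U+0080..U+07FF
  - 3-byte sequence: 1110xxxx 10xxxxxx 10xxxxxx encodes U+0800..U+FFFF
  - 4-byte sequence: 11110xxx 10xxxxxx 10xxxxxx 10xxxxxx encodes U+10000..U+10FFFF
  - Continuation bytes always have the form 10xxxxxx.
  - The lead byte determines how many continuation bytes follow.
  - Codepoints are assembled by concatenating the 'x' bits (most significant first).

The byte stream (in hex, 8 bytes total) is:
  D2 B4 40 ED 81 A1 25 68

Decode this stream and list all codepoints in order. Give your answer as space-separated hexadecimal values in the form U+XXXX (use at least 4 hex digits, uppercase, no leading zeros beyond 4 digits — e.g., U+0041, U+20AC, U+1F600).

Answer: U+04B4 U+0040 U+D061 U+0025 U+0068

Derivation:
Byte[0]=D2: 2-byte lead, need 1 cont bytes. acc=0x12
Byte[1]=B4: continuation. acc=(acc<<6)|0x34=0x4B4
Completed: cp=U+04B4 (starts at byte 0)
Byte[2]=40: 1-byte ASCII. cp=U+0040
Byte[3]=ED: 3-byte lead, need 2 cont bytes. acc=0xD
Byte[4]=81: continuation. acc=(acc<<6)|0x01=0x341
Byte[5]=A1: continuation. acc=(acc<<6)|0x21=0xD061
Completed: cp=U+D061 (starts at byte 3)
Byte[6]=25: 1-byte ASCII. cp=U+0025
Byte[7]=68: 1-byte ASCII. cp=U+0068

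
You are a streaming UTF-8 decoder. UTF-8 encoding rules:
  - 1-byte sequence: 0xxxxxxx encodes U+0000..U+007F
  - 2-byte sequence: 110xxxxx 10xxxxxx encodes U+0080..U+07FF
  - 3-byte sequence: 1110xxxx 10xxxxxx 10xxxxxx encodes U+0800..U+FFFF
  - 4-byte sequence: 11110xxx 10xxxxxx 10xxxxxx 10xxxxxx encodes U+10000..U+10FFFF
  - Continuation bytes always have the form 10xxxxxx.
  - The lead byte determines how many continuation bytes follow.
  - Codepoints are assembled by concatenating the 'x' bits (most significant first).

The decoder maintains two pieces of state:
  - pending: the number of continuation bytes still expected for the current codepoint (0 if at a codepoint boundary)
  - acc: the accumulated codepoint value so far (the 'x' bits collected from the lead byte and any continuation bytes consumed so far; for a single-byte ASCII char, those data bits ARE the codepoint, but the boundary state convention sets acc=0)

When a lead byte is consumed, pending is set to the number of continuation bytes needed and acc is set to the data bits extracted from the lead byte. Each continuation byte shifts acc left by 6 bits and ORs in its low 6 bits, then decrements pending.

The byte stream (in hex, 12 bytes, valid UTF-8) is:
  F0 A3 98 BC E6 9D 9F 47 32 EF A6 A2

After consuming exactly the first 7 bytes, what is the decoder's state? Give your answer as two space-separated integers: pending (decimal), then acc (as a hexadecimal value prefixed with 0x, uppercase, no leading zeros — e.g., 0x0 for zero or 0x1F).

Answer: 0 0x675F

Derivation:
Byte[0]=F0: 4-byte lead. pending=3, acc=0x0
Byte[1]=A3: continuation. acc=(acc<<6)|0x23=0x23, pending=2
Byte[2]=98: continuation. acc=(acc<<6)|0x18=0x8D8, pending=1
Byte[3]=BC: continuation. acc=(acc<<6)|0x3C=0x2363C, pending=0
Byte[4]=E6: 3-byte lead. pending=2, acc=0x6
Byte[5]=9D: continuation. acc=(acc<<6)|0x1D=0x19D, pending=1
Byte[6]=9F: continuation. acc=(acc<<6)|0x1F=0x675F, pending=0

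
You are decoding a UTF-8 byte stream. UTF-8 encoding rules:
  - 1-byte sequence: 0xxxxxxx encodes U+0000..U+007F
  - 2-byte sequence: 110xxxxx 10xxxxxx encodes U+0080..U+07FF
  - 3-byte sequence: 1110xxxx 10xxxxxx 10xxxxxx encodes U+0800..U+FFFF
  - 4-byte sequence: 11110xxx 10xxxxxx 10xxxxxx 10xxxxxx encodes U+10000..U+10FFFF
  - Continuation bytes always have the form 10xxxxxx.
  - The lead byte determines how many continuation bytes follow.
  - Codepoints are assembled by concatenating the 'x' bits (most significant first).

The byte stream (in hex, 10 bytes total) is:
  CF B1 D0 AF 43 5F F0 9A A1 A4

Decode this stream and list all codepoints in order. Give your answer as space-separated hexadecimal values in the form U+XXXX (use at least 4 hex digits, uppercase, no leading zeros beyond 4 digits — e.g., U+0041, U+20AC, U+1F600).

Byte[0]=CF: 2-byte lead, need 1 cont bytes. acc=0xF
Byte[1]=B1: continuation. acc=(acc<<6)|0x31=0x3F1
Completed: cp=U+03F1 (starts at byte 0)
Byte[2]=D0: 2-byte lead, need 1 cont bytes. acc=0x10
Byte[3]=AF: continuation. acc=(acc<<6)|0x2F=0x42F
Completed: cp=U+042F (starts at byte 2)
Byte[4]=43: 1-byte ASCII. cp=U+0043
Byte[5]=5F: 1-byte ASCII. cp=U+005F
Byte[6]=F0: 4-byte lead, need 3 cont bytes. acc=0x0
Byte[7]=9A: continuation. acc=(acc<<6)|0x1A=0x1A
Byte[8]=A1: continuation. acc=(acc<<6)|0x21=0x6A1
Byte[9]=A4: continuation. acc=(acc<<6)|0x24=0x1A864
Completed: cp=U+1A864 (starts at byte 6)

Answer: U+03F1 U+042F U+0043 U+005F U+1A864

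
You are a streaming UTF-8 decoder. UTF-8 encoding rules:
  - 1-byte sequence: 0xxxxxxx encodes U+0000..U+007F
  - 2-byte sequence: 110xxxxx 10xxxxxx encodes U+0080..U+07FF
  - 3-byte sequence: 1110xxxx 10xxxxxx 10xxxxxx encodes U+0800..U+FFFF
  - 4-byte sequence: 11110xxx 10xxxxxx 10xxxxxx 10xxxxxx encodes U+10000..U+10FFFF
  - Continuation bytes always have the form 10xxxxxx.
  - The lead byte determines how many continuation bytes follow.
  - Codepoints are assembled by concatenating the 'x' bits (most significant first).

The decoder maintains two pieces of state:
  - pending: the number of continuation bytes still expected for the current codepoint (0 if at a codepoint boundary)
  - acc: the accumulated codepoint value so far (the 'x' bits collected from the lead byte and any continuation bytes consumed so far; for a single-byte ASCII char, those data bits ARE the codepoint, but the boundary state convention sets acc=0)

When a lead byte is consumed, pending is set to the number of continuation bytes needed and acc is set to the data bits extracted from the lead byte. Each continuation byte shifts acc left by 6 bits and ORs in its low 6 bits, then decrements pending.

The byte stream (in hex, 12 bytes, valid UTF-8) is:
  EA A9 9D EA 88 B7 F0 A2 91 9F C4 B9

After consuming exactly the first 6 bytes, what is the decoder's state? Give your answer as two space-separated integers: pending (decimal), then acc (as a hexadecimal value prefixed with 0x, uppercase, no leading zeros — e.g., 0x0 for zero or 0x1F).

Byte[0]=EA: 3-byte lead. pending=2, acc=0xA
Byte[1]=A9: continuation. acc=(acc<<6)|0x29=0x2A9, pending=1
Byte[2]=9D: continuation. acc=(acc<<6)|0x1D=0xAA5D, pending=0
Byte[3]=EA: 3-byte lead. pending=2, acc=0xA
Byte[4]=88: continuation. acc=(acc<<6)|0x08=0x288, pending=1
Byte[5]=B7: continuation. acc=(acc<<6)|0x37=0xA237, pending=0

Answer: 0 0xA237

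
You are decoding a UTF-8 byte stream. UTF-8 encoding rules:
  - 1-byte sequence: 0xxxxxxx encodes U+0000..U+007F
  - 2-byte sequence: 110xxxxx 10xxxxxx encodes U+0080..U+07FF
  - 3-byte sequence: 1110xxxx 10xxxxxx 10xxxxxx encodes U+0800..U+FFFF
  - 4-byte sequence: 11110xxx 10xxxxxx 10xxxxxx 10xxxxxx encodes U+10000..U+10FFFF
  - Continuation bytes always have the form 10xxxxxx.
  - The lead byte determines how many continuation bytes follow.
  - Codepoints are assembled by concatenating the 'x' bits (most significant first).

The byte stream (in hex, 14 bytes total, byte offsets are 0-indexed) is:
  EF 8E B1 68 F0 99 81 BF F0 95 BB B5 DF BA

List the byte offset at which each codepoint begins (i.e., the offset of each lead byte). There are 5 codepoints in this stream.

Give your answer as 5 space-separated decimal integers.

Answer: 0 3 4 8 12

Derivation:
Byte[0]=EF: 3-byte lead, need 2 cont bytes. acc=0xF
Byte[1]=8E: continuation. acc=(acc<<6)|0x0E=0x3CE
Byte[2]=B1: continuation. acc=(acc<<6)|0x31=0xF3B1
Completed: cp=U+F3B1 (starts at byte 0)
Byte[3]=68: 1-byte ASCII. cp=U+0068
Byte[4]=F0: 4-byte lead, need 3 cont bytes. acc=0x0
Byte[5]=99: continuation. acc=(acc<<6)|0x19=0x19
Byte[6]=81: continuation. acc=(acc<<6)|0x01=0x641
Byte[7]=BF: continuation. acc=(acc<<6)|0x3F=0x1907F
Completed: cp=U+1907F (starts at byte 4)
Byte[8]=F0: 4-byte lead, need 3 cont bytes. acc=0x0
Byte[9]=95: continuation. acc=(acc<<6)|0x15=0x15
Byte[10]=BB: continuation. acc=(acc<<6)|0x3B=0x57B
Byte[11]=B5: continuation. acc=(acc<<6)|0x35=0x15EF5
Completed: cp=U+15EF5 (starts at byte 8)
Byte[12]=DF: 2-byte lead, need 1 cont bytes. acc=0x1F
Byte[13]=BA: continuation. acc=(acc<<6)|0x3A=0x7FA
Completed: cp=U+07FA (starts at byte 12)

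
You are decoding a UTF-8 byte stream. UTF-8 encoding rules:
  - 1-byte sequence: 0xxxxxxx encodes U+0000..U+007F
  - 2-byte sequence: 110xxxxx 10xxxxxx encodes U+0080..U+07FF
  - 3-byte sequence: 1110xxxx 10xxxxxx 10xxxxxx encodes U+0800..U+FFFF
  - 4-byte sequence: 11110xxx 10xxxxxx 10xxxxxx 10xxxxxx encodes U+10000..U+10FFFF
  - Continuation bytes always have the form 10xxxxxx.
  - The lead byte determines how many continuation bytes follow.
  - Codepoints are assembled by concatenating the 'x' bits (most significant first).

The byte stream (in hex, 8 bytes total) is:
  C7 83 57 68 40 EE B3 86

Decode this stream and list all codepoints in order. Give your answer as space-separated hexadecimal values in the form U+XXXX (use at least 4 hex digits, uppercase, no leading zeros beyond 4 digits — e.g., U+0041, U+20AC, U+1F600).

Answer: U+01C3 U+0057 U+0068 U+0040 U+ECC6

Derivation:
Byte[0]=C7: 2-byte lead, need 1 cont bytes. acc=0x7
Byte[1]=83: continuation. acc=(acc<<6)|0x03=0x1C3
Completed: cp=U+01C3 (starts at byte 0)
Byte[2]=57: 1-byte ASCII. cp=U+0057
Byte[3]=68: 1-byte ASCII. cp=U+0068
Byte[4]=40: 1-byte ASCII. cp=U+0040
Byte[5]=EE: 3-byte lead, need 2 cont bytes. acc=0xE
Byte[6]=B3: continuation. acc=(acc<<6)|0x33=0x3B3
Byte[7]=86: continuation. acc=(acc<<6)|0x06=0xECC6
Completed: cp=U+ECC6 (starts at byte 5)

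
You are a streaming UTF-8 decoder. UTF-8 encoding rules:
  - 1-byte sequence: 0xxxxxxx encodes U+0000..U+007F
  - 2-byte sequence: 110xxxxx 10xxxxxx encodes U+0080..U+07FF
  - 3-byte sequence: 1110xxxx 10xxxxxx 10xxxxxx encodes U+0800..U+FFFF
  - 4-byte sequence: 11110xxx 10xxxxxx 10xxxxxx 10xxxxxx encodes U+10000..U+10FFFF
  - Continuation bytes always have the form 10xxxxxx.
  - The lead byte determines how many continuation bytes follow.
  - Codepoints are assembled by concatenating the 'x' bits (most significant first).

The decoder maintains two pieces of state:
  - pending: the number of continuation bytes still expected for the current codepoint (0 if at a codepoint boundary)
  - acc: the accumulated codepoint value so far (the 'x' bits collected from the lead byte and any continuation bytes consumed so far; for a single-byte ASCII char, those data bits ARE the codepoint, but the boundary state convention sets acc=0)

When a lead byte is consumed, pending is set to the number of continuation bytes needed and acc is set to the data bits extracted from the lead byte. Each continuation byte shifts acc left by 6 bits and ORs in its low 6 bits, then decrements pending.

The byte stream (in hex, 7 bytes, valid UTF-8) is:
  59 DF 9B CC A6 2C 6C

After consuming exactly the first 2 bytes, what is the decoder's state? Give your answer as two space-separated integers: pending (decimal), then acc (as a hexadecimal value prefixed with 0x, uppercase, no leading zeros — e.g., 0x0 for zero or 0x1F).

Byte[0]=59: 1-byte. pending=0, acc=0x0
Byte[1]=DF: 2-byte lead. pending=1, acc=0x1F

Answer: 1 0x1F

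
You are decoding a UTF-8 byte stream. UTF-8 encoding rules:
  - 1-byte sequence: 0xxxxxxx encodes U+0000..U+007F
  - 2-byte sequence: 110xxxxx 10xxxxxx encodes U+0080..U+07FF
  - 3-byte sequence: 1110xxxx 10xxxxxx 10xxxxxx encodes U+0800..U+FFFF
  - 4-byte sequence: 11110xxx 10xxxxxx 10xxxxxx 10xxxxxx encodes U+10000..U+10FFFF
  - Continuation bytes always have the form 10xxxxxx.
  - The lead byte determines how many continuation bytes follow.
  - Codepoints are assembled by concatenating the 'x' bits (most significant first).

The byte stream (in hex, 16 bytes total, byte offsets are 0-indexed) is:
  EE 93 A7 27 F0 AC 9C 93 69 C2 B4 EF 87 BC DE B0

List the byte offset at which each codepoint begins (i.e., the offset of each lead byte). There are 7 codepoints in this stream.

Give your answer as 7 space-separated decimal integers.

Byte[0]=EE: 3-byte lead, need 2 cont bytes. acc=0xE
Byte[1]=93: continuation. acc=(acc<<6)|0x13=0x393
Byte[2]=A7: continuation. acc=(acc<<6)|0x27=0xE4E7
Completed: cp=U+E4E7 (starts at byte 0)
Byte[3]=27: 1-byte ASCII. cp=U+0027
Byte[4]=F0: 4-byte lead, need 3 cont bytes. acc=0x0
Byte[5]=AC: continuation. acc=(acc<<6)|0x2C=0x2C
Byte[6]=9C: continuation. acc=(acc<<6)|0x1C=0xB1C
Byte[7]=93: continuation. acc=(acc<<6)|0x13=0x2C713
Completed: cp=U+2C713 (starts at byte 4)
Byte[8]=69: 1-byte ASCII. cp=U+0069
Byte[9]=C2: 2-byte lead, need 1 cont bytes. acc=0x2
Byte[10]=B4: continuation. acc=(acc<<6)|0x34=0xB4
Completed: cp=U+00B4 (starts at byte 9)
Byte[11]=EF: 3-byte lead, need 2 cont bytes. acc=0xF
Byte[12]=87: continuation. acc=(acc<<6)|0x07=0x3C7
Byte[13]=BC: continuation. acc=(acc<<6)|0x3C=0xF1FC
Completed: cp=U+F1FC (starts at byte 11)
Byte[14]=DE: 2-byte lead, need 1 cont bytes. acc=0x1E
Byte[15]=B0: continuation. acc=(acc<<6)|0x30=0x7B0
Completed: cp=U+07B0 (starts at byte 14)

Answer: 0 3 4 8 9 11 14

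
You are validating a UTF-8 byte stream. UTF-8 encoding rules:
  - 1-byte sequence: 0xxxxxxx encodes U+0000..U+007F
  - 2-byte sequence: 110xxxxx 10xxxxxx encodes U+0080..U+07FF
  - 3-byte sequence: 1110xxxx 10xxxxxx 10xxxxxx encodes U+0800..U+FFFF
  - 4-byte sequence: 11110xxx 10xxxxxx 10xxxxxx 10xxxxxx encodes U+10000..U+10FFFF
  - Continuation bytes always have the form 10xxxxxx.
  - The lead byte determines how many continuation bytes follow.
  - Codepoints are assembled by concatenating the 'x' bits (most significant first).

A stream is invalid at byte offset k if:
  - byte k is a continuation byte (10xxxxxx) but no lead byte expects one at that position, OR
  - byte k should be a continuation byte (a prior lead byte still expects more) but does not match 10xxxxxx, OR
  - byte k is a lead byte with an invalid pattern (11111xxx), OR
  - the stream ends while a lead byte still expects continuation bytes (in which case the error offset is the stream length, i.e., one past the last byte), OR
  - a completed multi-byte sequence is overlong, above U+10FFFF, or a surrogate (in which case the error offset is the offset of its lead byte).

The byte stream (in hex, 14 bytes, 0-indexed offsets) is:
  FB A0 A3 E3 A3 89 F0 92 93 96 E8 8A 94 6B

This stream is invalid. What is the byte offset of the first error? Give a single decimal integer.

Answer: 0

Derivation:
Byte[0]=FB: INVALID lead byte (not 0xxx/110x/1110/11110)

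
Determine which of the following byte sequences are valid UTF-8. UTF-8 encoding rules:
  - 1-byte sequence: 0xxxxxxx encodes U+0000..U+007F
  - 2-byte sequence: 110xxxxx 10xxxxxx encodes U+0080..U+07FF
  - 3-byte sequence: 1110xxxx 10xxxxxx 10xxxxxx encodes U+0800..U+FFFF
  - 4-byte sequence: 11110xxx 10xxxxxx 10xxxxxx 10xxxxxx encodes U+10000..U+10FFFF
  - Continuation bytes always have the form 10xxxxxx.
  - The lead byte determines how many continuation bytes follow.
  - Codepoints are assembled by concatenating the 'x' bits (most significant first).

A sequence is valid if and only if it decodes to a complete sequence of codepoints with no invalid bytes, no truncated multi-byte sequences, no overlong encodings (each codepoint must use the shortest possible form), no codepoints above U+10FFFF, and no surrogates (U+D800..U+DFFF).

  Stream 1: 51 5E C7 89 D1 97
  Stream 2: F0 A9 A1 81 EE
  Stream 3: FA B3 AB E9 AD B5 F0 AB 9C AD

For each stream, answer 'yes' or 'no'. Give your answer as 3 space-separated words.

Answer: yes no no

Derivation:
Stream 1: decodes cleanly. VALID
Stream 2: error at byte offset 5. INVALID
Stream 3: error at byte offset 0. INVALID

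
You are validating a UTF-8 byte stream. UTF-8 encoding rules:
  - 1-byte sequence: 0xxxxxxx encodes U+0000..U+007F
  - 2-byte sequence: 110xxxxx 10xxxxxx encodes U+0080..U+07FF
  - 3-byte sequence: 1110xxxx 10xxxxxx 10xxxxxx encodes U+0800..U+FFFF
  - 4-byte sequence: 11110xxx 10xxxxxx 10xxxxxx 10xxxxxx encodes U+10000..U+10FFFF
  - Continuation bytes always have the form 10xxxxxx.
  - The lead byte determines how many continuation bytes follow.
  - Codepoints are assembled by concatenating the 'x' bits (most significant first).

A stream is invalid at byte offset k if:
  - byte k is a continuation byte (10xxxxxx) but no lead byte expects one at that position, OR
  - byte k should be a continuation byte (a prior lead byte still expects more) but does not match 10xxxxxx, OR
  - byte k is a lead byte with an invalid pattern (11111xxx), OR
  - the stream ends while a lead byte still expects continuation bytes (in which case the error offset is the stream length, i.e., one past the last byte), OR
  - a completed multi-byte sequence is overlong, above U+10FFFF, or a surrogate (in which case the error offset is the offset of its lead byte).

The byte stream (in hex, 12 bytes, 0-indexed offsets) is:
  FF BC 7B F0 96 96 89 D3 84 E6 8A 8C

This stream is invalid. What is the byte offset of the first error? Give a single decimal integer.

Byte[0]=FF: INVALID lead byte (not 0xxx/110x/1110/11110)

Answer: 0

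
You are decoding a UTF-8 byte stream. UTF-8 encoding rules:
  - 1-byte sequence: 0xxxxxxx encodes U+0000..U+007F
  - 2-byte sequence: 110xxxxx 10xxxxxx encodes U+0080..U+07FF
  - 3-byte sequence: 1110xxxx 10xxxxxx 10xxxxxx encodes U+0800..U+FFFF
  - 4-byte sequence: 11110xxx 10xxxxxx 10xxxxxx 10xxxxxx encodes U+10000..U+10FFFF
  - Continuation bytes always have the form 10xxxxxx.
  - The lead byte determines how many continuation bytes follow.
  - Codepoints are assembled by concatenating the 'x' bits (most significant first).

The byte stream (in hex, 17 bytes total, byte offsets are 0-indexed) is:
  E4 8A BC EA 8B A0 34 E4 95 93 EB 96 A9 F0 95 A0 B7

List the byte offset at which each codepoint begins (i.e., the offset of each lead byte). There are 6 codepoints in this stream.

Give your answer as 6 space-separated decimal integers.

Answer: 0 3 6 7 10 13

Derivation:
Byte[0]=E4: 3-byte lead, need 2 cont bytes. acc=0x4
Byte[1]=8A: continuation. acc=(acc<<6)|0x0A=0x10A
Byte[2]=BC: continuation. acc=(acc<<6)|0x3C=0x42BC
Completed: cp=U+42BC (starts at byte 0)
Byte[3]=EA: 3-byte lead, need 2 cont bytes. acc=0xA
Byte[4]=8B: continuation. acc=(acc<<6)|0x0B=0x28B
Byte[5]=A0: continuation. acc=(acc<<6)|0x20=0xA2E0
Completed: cp=U+A2E0 (starts at byte 3)
Byte[6]=34: 1-byte ASCII. cp=U+0034
Byte[7]=E4: 3-byte lead, need 2 cont bytes. acc=0x4
Byte[8]=95: continuation. acc=(acc<<6)|0x15=0x115
Byte[9]=93: continuation. acc=(acc<<6)|0x13=0x4553
Completed: cp=U+4553 (starts at byte 7)
Byte[10]=EB: 3-byte lead, need 2 cont bytes. acc=0xB
Byte[11]=96: continuation. acc=(acc<<6)|0x16=0x2D6
Byte[12]=A9: continuation. acc=(acc<<6)|0x29=0xB5A9
Completed: cp=U+B5A9 (starts at byte 10)
Byte[13]=F0: 4-byte lead, need 3 cont bytes. acc=0x0
Byte[14]=95: continuation. acc=(acc<<6)|0x15=0x15
Byte[15]=A0: continuation. acc=(acc<<6)|0x20=0x560
Byte[16]=B7: continuation. acc=(acc<<6)|0x37=0x15837
Completed: cp=U+15837 (starts at byte 13)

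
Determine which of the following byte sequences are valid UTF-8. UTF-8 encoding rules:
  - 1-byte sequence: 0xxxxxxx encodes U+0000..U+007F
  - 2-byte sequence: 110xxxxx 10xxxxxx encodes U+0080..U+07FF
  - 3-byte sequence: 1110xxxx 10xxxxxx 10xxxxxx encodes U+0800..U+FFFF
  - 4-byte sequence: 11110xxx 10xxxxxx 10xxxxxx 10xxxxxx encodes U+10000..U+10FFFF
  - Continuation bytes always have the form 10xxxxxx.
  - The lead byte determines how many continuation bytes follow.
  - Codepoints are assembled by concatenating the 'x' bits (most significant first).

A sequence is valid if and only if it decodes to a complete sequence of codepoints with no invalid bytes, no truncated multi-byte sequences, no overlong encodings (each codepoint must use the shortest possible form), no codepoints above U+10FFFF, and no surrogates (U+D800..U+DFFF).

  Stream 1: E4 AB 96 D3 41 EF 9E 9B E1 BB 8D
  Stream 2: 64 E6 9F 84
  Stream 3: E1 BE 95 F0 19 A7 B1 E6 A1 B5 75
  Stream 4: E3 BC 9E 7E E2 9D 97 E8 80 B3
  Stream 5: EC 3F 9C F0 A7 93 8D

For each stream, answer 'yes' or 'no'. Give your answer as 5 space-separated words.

Answer: no yes no yes no

Derivation:
Stream 1: error at byte offset 4. INVALID
Stream 2: decodes cleanly. VALID
Stream 3: error at byte offset 4. INVALID
Stream 4: decodes cleanly. VALID
Stream 5: error at byte offset 1. INVALID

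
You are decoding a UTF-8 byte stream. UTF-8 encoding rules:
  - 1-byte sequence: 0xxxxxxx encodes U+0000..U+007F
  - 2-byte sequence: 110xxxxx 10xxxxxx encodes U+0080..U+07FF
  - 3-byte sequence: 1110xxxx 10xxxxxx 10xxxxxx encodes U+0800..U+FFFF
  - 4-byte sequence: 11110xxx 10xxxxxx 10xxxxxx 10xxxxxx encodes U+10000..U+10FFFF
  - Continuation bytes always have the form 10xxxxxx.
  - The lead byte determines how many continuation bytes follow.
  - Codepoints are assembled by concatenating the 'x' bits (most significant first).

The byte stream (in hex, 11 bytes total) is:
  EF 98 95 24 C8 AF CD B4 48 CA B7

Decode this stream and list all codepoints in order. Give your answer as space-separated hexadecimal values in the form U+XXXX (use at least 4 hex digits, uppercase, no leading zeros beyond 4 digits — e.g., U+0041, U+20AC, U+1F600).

Byte[0]=EF: 3-byte lead, need 2 cont bytes. acc=0xF
Byte[1]=98: continuation. acc=(acc<<6)|0x18=0x3D8
Byte[2]=95: continuation. acc=(acc<<6)|0x15=0xF615
Completed: cp=U+F615 (starts at byte 0)
Byte[3]=24: 1-byte ASCII. cp=U+0024
Byte[4]=C8: 2-byte lead, need 1 cont bytes. acc=0x8
Byte[5]=AF: continuation. acc=(acc<<6)|0x2F=0x22F
Completed: cp=U+022F (starts at byte 4)
Byte[6]=CD: 2-byte lead, need 1 cont bytes. acc=0xD
Byte[7]=B4: continuation. acc=(acc<<6)|0x34=0x374
Completed: cp=U+0374 (starts at byte 6)
Byte[8]=48: 1-byte ASCII. cp=U+0048
Byte[9]=CA: 2-byte lead, need 1 cont bytes. acc=0xA
Byte[10]=B7: continuation. acc=(acc<<6)|0x37=0x2B7
Completed: cp=U+02B7 (starts at byte 9)

Answer: U+F615 U+0024 U+022F U+0374 U+0048 U+02B7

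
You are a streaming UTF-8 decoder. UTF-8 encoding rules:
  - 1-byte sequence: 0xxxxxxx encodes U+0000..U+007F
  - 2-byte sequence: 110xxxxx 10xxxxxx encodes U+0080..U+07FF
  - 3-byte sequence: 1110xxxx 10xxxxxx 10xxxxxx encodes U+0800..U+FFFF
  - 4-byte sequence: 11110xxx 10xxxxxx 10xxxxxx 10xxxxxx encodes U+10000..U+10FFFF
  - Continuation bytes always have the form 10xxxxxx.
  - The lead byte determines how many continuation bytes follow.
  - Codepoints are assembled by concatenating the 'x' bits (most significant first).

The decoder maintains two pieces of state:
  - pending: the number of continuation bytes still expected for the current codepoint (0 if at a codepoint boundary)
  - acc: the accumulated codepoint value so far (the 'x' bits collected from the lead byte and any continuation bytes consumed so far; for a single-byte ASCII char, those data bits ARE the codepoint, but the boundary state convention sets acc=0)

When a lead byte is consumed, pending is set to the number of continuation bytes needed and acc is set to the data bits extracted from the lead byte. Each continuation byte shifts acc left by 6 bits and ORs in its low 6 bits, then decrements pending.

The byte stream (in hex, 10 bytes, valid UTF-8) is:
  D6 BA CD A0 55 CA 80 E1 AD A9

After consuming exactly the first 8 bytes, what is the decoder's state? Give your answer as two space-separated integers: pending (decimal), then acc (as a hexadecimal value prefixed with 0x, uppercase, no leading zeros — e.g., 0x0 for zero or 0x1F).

Byte[0]=D6: 2-byte lead. pending=1, acc=0x16
Byte[1]=BA: continuation. acc=(acc<<6)|0x3A=0x5BA, pending=0
Byte[2]=CD: 2-byte lead. pending=1, acc=0xD
Byte[3]=A0: continuation. acc=(acc<<6)|0x20=0x360, pending=0
Byte[4]=55: 1-byte. pending=0, acc=0x0
Byte[5]=CA: 2-byte lead. pending=1, acc=0xA
Byte[6]=80: continuation. acc=(acc<<6)|0x00=0x280, pending=0
Byte[7]=E1: 3-byte lead. pending=2, acc=0x1

Answer: 2 0x1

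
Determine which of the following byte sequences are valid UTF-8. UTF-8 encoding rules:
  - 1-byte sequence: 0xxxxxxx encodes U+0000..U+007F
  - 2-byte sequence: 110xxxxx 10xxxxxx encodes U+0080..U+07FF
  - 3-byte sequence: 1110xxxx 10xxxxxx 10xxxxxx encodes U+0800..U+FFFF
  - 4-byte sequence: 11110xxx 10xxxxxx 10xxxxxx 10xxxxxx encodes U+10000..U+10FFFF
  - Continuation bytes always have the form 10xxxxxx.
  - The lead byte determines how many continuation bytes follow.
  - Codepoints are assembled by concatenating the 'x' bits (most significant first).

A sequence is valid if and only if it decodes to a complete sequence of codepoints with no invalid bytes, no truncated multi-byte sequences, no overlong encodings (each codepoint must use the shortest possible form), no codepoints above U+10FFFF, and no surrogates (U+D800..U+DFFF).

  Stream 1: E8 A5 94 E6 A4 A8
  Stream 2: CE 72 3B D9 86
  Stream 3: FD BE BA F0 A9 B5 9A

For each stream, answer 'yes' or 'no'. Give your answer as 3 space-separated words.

Stream 1: decodes cleanly. VALID
Stream 2: error at byte offset 1. INVALID
Stream 3: error at byte offset 0. INVALID

Answer: yes no no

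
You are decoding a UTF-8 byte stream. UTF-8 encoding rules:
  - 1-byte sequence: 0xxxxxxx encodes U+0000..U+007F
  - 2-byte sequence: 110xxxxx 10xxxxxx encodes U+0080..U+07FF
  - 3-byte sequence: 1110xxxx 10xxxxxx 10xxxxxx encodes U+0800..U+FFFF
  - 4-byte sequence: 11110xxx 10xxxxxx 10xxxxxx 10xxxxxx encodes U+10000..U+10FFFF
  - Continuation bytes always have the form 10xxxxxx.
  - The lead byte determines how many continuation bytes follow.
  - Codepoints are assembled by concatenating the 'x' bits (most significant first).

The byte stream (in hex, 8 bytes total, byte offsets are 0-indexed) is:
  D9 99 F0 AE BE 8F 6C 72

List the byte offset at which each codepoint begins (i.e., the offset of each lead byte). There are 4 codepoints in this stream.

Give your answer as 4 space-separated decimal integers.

Byte[0]=D9: 2-byte lead, need 1 cont bytes. acc=0x19
Byte[1]=99: continuation. acc=(acc<<6)|0x19=0x659
Completed: cp=U+0659 (starts at byte 0)
Byte[2]=F0: 4-byte lead, need 3 cont bytes. acc=0x0
Byte[3]=AE: continuation. acc=(acc<<6)|0x2E=0x2E
Byte[4]=BE: continuation. acc=(acc<<6)|0x3E=0xBBE
Byte[5]=8F: continuation. acc=(acc<<6)|0x0F=0x2EF8F
Completed: cp=U+2EF8F (starts at byte 2)
Byte[6]=6C: 1-byte ASCII. cp=U+006C
Byte[7]=72: 1-byte ASCII. cp=U+0072

Answer: 0 2 6 7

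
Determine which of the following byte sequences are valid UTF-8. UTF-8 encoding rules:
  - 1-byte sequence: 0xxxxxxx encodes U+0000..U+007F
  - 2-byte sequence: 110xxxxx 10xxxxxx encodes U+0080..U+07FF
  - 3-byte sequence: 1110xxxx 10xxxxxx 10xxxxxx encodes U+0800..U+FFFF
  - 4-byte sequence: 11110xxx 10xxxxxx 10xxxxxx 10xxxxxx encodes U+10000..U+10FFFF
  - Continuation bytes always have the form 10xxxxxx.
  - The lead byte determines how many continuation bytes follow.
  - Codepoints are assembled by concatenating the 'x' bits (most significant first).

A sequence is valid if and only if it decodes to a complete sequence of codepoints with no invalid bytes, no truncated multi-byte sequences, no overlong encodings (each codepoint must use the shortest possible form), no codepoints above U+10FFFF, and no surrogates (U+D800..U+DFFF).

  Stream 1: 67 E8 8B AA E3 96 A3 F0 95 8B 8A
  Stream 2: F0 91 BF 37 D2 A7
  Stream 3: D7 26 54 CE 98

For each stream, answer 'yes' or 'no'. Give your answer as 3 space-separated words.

Stream 1: decodes cleanly. VALID
Stream 2: error at byte offset 3. INVALID
Stream 3: error at byte offset 1. INVALID

Answer: yes no no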